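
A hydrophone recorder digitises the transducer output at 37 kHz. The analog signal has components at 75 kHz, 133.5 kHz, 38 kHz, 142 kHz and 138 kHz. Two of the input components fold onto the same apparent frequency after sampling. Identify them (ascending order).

38 kHz, 75 kHz

fs/2 = 18.5 kHz.
75 kHz mod fs = 1 kHz.
1 kHz ≤ fs/2 = 18.5 kHz, appears at 1 kHz.
133.5 kHz mod fs = 22.5 kHz.
22.5 kHz > fs/2 = 18.5 kHz, folds to fs − 22.5 kHz = 14.5 kHz.
38 kHz mod fs = 1 kHz.
1 kHz ≤ fs/2 = 18.5 kHz, appears at 1 kHz.
142 kHz mod fs = 31 kHz.
31 kHz > fs/2 = 18.5 kHz, folds to fs − 31 kHz = 6 kHz.
138 kHz mod fs = 27 kHz.
27 kHz > fs/2 = 18.5 kHz, folds to fs − 27 kHz = 10 kHz.
38 kHz and 75 kHz both map to 1 kHz.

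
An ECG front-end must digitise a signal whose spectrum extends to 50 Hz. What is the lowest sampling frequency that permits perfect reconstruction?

Nyquist rate = 2 × 50 Hz = 100 Hz.

100 Hz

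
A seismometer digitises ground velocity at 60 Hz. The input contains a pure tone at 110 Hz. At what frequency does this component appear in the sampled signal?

110 Hz mod fs = 50 Hz.
50 Hz > fs/2 = 30 Hz, folds to fs − 50 Hz = 10 Hz.

10 Hz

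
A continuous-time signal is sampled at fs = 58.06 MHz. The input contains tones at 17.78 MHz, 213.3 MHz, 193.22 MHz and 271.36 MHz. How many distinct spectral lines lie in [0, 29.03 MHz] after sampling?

fs/2 = 29.03 MHz.
17.78 MHz ≤ fs/2 = 29.03 MHz, passes unchanged.
213.3 MHz mod fs = 39.12 MHz.
39.12 MHz > fs/2 = 29.03 MHz, folds to fs − 39.12 MHz = 18.94 MHz.
193.22 MHz mod fs = 19.04 MHz.
19.04 MHz ≤ fs/2 = 29.03 MHz, appears at 19.04 MHz.
271.36 MHz mod fs = 39.12 MHz.
39.12 MHz > fs/2 = 29.03 MHz, folds to fs − 39.12 MHz = 18.94 MHz.
Distinct values: {17.78 MHz, 18.94 MHz, 19.04 MHz} → 3.

3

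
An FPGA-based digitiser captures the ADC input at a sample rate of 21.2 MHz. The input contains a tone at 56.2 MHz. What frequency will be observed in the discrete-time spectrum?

7.4 MHz

56.2 MHz mod fs = 13.8 MHz.
13.8 MHz > fs/2 = 10.6 MHz, folds to fs − 13.8 MHz = 7.4 MHz.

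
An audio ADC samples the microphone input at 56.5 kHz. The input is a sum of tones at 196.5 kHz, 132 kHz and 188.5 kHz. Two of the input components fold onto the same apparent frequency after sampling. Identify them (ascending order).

fs/2 = 28.25 kHz.
196.5 kHz mod fs = 27 kHz.
27 kHz ≤ fs/2 = 28.25 kHz, appears at 27 kHz.
132 kHz mod fs = 19 kHz.
19 kHz ≤ fs/2 = 28.25 kHz, appears at 19 kHz.
188.5 kHz mod fs = 19 kHz.
19 kHz ≤ fs/2 = 28.25 kHz, appears at 19 kHz.
132 kHz and 188.5 kHz both map to 19 kHz.

132 kHz, 188.5 kHz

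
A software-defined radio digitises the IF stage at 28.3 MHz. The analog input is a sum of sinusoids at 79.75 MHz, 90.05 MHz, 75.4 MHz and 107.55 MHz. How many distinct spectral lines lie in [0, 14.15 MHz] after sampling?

fs/2 = 14.15 MHz.
79.75 MHz mod fs = 23.15 MHz.
23.15 MHz > fs/2 = 14.15 MHz, folds to fs − 23.15 MHz = 5.15 MHz.
90.05 MHz mod fs = 5.15 MHz.
5.15 MHz ≤ fs/2 = 14.15 MHz, appears at 5.15 MHz.
75.4 MHz mod fs = 18.8 MHz.
18.8 MHz > fs/2 = 14.15 MHz, folds to fs − 18.8 MHz = 9.5 MHz.
107.55 MHz mod fs = 22.65 MHz.
22.65 MHz > fs/2 = 14.15 MHz, folds to fs − 22.65 MHz = 5.65 MHz.
Distinct values: {5.15 MHz, 5.65 MHz, 9.5 MHz} → 3.

3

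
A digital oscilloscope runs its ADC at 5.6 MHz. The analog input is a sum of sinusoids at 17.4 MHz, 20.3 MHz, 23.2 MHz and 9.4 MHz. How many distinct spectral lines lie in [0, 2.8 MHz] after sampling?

4

fs/2 = 2.8 MHz.
17.4 MHz mod fs = 0.6 MHz.
0.6 MHz ≤ fs/2 = 2.8 MHz, appears at 0.6 MHz.
20.3 MHz mod fs = 3.5 MHz.
3.5 MHz > fs/2 = 2.8 MHz, folds to fs − 3.5 MHz = 2.1 MHz.
23.2 MHz mod fs = 0.8 MHz.
0.8 MHz ≤ fs/2 = 2.8 MHz, appears at 0.8 MHz.
9.4 MHz mod fs = 3.8 MHz.
3.8 MHz > fs/2 = 2.8 MHz, folds to fs − 3.8 MHz = 1.8 MHz.
Distinct values: {0.6 MHz, 0.8 MHz, 1.8 MHz, 2.1 MHz} → 4.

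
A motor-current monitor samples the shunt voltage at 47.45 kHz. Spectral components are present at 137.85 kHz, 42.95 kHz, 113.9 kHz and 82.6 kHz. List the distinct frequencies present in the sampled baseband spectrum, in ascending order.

4.5 kHz, 12.3 kHz, 19 kHz

fs/2 = 23.725 kHz.
137.85 kHz mod fs = 42.95 kHz.
42.95 kHz > fs/2 = 23.725 kHz, folds to fs − 42.95 kHz = 4.5 kHz.
42.95 kHz > fs/2 = 23.725 kHz, folds to fs − 42.95 kHz = 4.5 kHz.
113.9 kHz mod fs = 19 kHz.
19 kHz ≤ fs/2 = 23.725 kHz, appears at 19 kHz.
82.6 kHz mod fs = 35.15 kHz.
35.15 kHz > fs/2 = 23.725 kHz, folds to fs − 35.15 kHz = 12.3 kHz.
Distinct values: {4.5 kHz, 12.3 kHz, 19 kHz}.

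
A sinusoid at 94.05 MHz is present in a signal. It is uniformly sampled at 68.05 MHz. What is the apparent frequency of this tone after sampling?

26 MHz

94.05 MHz mod fs = 26 MHz.
26 MHz ≤ fs/2 = 34.025 MHz, appears at 26 MHz.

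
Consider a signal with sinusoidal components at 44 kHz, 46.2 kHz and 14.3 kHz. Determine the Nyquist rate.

Highest-frequency component: 46.2 kHz.
Nyquist rate = 2 × 46.2 kHz = 92.4 kHz.

92.4 kHz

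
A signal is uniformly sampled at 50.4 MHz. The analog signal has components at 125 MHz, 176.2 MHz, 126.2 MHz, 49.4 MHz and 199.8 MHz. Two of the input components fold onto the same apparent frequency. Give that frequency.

fs/2 = 25.2 MHz.
125 MHz mod fs = 24.2 MHz.
24.2 MHz ≤ fs/2 = 25.2 MHz, appears at 24.2 MHz.
176.2 MHz mod fs = 25 MHz.
25 MHz ≤ fs/2 = 25.2 MHz, appears at 25 MHz.
126.2 MHz mod fs = 25.4 MHz.
25.4 MHz > fs/2 = 25.2 MHz, folds to fs − 25.4 MHz = 25 MHz.
49.4 MHz > fs/2 = 25.2 MHz, folds to fs − 49.4 MHz = 1 MHz.
199.8 MHz mod fs = 48.6 MHz.
48.6 MHz > fs/2 = 25.2 MHz, folds to fs − 48.6 MHz = 1.8 MHz.
126.2 MHz and 176.2 MHz both map to 25 MHz.

25 MHz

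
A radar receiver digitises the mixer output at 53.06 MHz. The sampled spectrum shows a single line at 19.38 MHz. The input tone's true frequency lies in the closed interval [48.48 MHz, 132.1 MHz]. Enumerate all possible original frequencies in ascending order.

Frequencies that alias to 19.38 MHz are k·fs ± 19.38 MHz for integer k ≥ 0.
k=0: 19.38 MHz.
k=1: 33.68 MHz, 72.44 MHz.
k=2: 86.74 MHz, 125.5 MHz.
k=3: 139.8 MHz, 178.56 MHz.
Within [48.48 MHz, 132.1 MHz]: 72.44 MHz, 86.74 MHz, 125.5 MHz.

72.44 MHz, 86.74 MHz, 125.5 MHz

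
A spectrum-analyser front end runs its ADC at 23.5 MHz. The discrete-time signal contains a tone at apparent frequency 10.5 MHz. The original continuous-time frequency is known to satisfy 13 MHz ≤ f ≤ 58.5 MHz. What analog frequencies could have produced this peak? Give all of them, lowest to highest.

13 MHz, 34 MHz, 36.5 MHz, 57.5 MHz

Frequencies that alias to 10.5 MHz are k·fs ± 10.5 MHz for integer k ≥ 0.
k=0: 10.5 MHz.
k=1: 13 MHz, 34 MHz.
k=2: 36.5 MHz, 57.5 MHz.
k=3: 60 MHz, 81 MHz.
Within [13 MHz, 58.5 MHz]: 13 MHz, 34 MHz, 36.5 MHz, 57.5 MHz.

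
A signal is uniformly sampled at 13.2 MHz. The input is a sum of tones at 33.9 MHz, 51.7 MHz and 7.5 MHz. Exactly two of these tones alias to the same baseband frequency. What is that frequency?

5.7 MHz

fs/2 = 6.6 MHz.
33.9 MHz mod fs = 7.5 MHz.
7.5 MHz > fs/2 = 6.6 MHz, folds to fs − 7.5 MHz = 5.7 MHz.
51.7 MHz mod fs = 12.1 MHz.
12.1 MHz > fs/2 = 6.6 MHz, folds to fs − 12.1 MHz = 1.1 MHz.
7.5 MHz > fs/2 = 6.6 MHz, folds to fs − 7.5 MHz = 5.7 MHz.
7.5 MHz and 33.9 MHz both map to 5.7 MHz.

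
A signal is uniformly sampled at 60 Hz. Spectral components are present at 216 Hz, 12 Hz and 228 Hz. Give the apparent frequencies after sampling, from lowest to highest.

12 Hz, 24 Hz

fs/2 = 30 Hz.
216 Hz mod fs = 36 Hz.
36 Hz > fs/2 = 30 Hz, folds to fs − 36 Hz = 24 Hz.
12 Hz ≤ fs/2 = 30 Hz, passes unchanged.
228 Hz mod fs = 48 Hz.
48 Hz > fs/2 = 30 Hz, folds to fs − 48 Hz = 12 Hz.
Distinct values: {12 Hz, 24 Hz}.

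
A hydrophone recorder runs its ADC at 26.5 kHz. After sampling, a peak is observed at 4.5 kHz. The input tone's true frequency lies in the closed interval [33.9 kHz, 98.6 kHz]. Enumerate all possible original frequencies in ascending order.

Frequencies that alias to 4.5 kHz are k·fs ± 4.5 kHz for integer k ≥ 0.
k=0: 4.5 kHz.
k=1: 22 kHz, 31 kHz.
k=2: 48.5 kHz, 57.5 kHz.
k=3: 75 kHz, 84 kHz.
k=4: 101.5 kHz, 110.5 kHz.
Within [33.9 kHz, 98.6 kHz]: 48.5 kHz, 57.5 kHz, 75 kHz, 84 kHz.

48.5 kHz, 57.5 kHz, 75 kHz, 84 kHz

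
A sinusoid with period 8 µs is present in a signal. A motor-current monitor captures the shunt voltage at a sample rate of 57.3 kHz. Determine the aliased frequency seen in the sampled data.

T = 8 µs → f = 1/T = 125 kHz.
125 kHz mod fs = 10.4 kHz.
10.4 kHz ≤ fs/2 = 28.65 kHz, appears at 10.4 kHz.

10.4 kHz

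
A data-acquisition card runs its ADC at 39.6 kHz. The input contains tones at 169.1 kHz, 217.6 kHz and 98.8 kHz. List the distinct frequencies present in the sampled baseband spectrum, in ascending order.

fs/2 = 19.8 kHz.
169.1 kHz mod fs = 10.7 kHz.
10.7 kHz ≤ fs/2 = 19.8 kHz, appears at 10.7 kHz.
217.6 kHz mod fs = 19.6 kHz.
19.6 kHz ≤ fs/2 = 19.8 kHz, appears at 19.6 kHz.
98.8 kHz mod fs = 19.6 kHz.
19.6 kHz ≤ fs/2 = 19.8 kHz, appears at 19.6 kHz.
Distinct values: {10.7 kHz, 19.6 kHz}.

10.7 kHz, 19.6 kHz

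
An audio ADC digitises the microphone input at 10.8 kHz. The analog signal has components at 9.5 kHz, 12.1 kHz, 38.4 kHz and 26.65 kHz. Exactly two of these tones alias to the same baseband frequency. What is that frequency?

fs/2 = 5.4 kHz.
9.5 kHz > fs/2 = 5.4 kHz, folds to fs − 9.5 kHz = 1.3 kHz.
12.1 kHz mod fs = 1.3 kHz.
1.3 kHz ≤ fs/2 = 5.4 kHz, appears at 1.3 kHz.
38.4 kHz mod fs = 6 kHz.
6 kHz > fs/2 = 5.4 kHz, folds to fs − 6 kHz = 4.8 kHz.
26.65 kHz mod fs = 5.05 kHz.
5.05 kHz ≤ fs/2 = 5.4 kHz, appears at 5.05 kHz.
9.5 kHz and 12.1 kHz both map to 1.3 kHz.

1.3 kHz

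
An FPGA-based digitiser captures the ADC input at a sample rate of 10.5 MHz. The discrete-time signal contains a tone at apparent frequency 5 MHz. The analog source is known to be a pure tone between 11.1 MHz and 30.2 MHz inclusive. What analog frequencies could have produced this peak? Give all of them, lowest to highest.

15.5 MHz, 16 MHz, 26 MHz, 26.5 MHz

Frequencies that alias to 5 MHz are k·fs ± 5 MHz for integer k ≥ 0.
k=0: 5 MHz.
k=1: 5.5 MHz, 15.5 MHz.
k=2: 16 MHz, 26 MHz.
k=3: 26.5 MHz, 36.5 MHz.
k=4: 37 MHz, 47 MHz.
Within [11.1 MHz, 30.2 MHz]: 15.5 MHz, 16 MHz, 26 MHz, 26.5 MHz.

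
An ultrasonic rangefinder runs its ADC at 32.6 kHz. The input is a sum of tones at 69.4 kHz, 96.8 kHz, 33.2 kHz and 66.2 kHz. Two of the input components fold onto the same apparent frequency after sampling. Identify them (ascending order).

66.2 kHz, 96.8 kHz

fs/2 = 16.3 kHz.
69.4 kHz mod fs = 4.2 kHz.
4.2 kHz ≤ fs/2 = 16.3 kHz, appears at 4.2 kHz.
96.8 kHz mod fs = 31.6 kHz.
31.6 kHz > fs/2 = 16.3 kHz, folds to fs − 31.6 kHz = 1 kHz.
33.2 kHz mod fs = 0.6 kHz.
0.6 kHz ≤ fs/2 = 16.3 kHz, appears at 0.6 kHz.
66.2 kHz mod fs = 1 kHz.
1 kHz ≤ fs/2 = 16.3 kHz, appears at 1 kHz.
66.2 kHz and 96.8 kHz both map to 1 kHz.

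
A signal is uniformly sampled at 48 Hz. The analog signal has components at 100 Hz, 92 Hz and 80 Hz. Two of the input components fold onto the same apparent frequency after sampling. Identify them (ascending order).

fs/2 = 24 Hz.
100 Hz mod fs = 4 Hz.
4 Hz ≤ fs/2 = 24 Hz, appears at 4 Hz.
92 Hz mod fs = 44 Hz.
44 Hz > fs/2 = 24 Hz, folds to fs − 44 Hz = 4 Hz.
80 Hz mod fs = 32 Hz.
32 Hz > fs/2 = 24 Hz, folds to fs − 32 Hz = 16 Hz.
92 Hz and 100 Hz both map to 4 Hz.

92 Hz, 100 Hz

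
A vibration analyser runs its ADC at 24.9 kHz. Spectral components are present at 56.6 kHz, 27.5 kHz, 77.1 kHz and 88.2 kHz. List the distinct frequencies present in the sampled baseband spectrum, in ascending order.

2.4 kHz, 2.6 kHz, 6.8 kHz, 11.4 kHz

fs/2 = 12.45 kHz.
56.6 kHz mod fs = 6.8 kHz.
6.8 kHz ≤ fs/2 = 12.45 kHz, appears at 6.8 kHz.
27.5 kHz mod fs = 2.6 kHz.
2.6 kHz ≤ fs/2 = 12.45 kHz, appears at 2.6 kHz.
77.1 kHz mod fs = 2.4 kHz.
2.4 kHz ≤ fs/2 = 12.45 kHz, appears at 2.4 kHz.
88.2 kHz mod fs = 13.5 kHz.
13.5 kHz > fs/2 = 12.45 kHz, folds to fs − 13.5 kHz = 11.4 kHz.
Distinct values: {2.4 kHz, 2.6 kHz, 6.8 kHz, 11.4 kHz}.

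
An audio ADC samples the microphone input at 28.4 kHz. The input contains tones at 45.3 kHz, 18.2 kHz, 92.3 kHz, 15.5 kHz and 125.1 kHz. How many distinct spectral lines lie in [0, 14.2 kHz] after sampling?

fs/2 = 14.2 kHz.
45.3 kHz mod fs = 16.9 kHz.
16.9 kHz > fs/2 = 14.2 kHz, folds to fs − 16.9 kHz = 11.5 kHz.
18.2 kHz > fs/2 = 14.2 kHz, folds to fs − 18.2 kHz = 10.2 kHz.
92.3 kHz mod fs = 7.1 kHz.
7.1 kHz ≤ fs/2 = 14.2 kHz, appears at 7.1 kHz.
15.5 kHz > fs/2 = 14.2 kHz, folds to fs − 15.5 kHz = 12.9 kHz.
125.1 kHz mod fs = 11.5 kHz.
11.5 kHz ≤ fs/2 = 14.2 kHz, appears at 11.5 kHz.
Distinct values: {7.1 kHz, 10.2 kHz, 11.5 kHz, 12.9 kHz} → 4.

4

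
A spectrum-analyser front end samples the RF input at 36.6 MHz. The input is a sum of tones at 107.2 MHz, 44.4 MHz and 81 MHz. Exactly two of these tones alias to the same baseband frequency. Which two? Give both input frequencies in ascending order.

44.4 MHz, 81 MHz

fs/2 = 18.3 MHz.
107.2 MHz mod fs = 34 MHz.
34 MHz > fs/2 = 18.3 MHz, folds to fs − 34 MHz = 2.6 MHz.
44.4 MHz mod fs = 7.8 MHz.
7.8 MHz ≤ fs/2 = 18.3 MHz, appears at 7.8 MHz.
81 MHz mod fs = 7.8 MHz.
7.8 MHz ≤ fs/2 = 18.3 MHz, appears at 7.8 MHz.
44.4 MHz and 81 MHz both map to 7.8 MHz.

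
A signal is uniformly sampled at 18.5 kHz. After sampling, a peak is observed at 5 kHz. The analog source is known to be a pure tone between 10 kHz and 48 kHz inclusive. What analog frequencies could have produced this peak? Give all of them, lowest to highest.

Frequencies that alias to 5 kHz are k·fs ± 5 kHz for integer k ≥ 0.
k=0: 5 kHz.
k=1: 13.5 kHz, 23.5 kHz.
k=2: 32 kHz, 42 kHz.
k=3: 50.5 kHz, 60.5 kHz.
Within [10 kHz, 48 kHz]: 13.5 kHz, 23.5 kHz, 32 kHz, 42 kHz.

13.5 kHz, 23.5 kHz, 32 kHz, 42 kHz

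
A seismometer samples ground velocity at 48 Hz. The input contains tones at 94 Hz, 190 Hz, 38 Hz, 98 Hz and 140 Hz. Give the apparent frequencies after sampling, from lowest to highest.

fs/2 = 24 Hz.
94 Hz mod fs = 46 Hz.
46 Hz > fs/2 = 24 Hz, folds to fs − 46 Hz = 2 Hz.
190 Hz mod fs = 46 Hz.
46 Hz > fs/2 = 24 Hz, folds to fs − 46 Hz = 2 Hz.
38 Hz > fs/2 = 24 Hz, folds to fs − 38 Hz = 10 Hz.
98 Hz mod fs = 2 Hz.
2 Hz ≤ fs/2 = 24 Hz, appears at 2 Hz.
140 Hz mod fs = 44 Hz.
44 Hz > fs/2 = 24 Hz, folds to fs − 44 Hz = 4 Hz.
Distinct values: {2 Hz, 4 Hz, 10 Hz}.

2 Hz, 4 Hz, 10 Hz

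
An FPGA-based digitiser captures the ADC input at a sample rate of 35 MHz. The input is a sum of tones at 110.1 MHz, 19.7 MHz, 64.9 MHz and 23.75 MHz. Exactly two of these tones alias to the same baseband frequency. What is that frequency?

fs/2 = 17.5 MHz.
110.1 MHz mod fs = 5.1 MHz.
5.1 MHz ≤ fs/2 = 17.5 MHz, appears at 5.1 MHz.
19.7 MHz > fs/2 = 17.5 MHz, folds to fs − 19.7 MHz = 15.3 MHz.
64.9 MHz mod fs = 29.9 MHz.
29.9 MHz > fs/2 = 17.5 MHz, folds to fs − 29.9 MHz = 5.1 MHz.
23.75 MHz > fs/2 = 17.5 MHz, folds to fs − 23.75 MHz = 11.25 MHz.
64.9 MHz and 110.1 MHz both map to 5.1 MHz.

5.1 MHz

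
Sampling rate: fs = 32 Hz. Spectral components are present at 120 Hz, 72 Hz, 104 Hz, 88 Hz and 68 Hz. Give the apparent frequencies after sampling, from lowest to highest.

4 Hz, 8 Hz

fs/2 = 16 Hz.
120 Hz mod fs = 24 Hz.
24 Hz > fs/2 = 16 Hz, folds to fs − 24 Hz = 8 Hz.
72 Hz mod fs = 8 Hz.
8 Hz ≤ fs/2 = 16 Hz, appears at 8 Hz.
104 Hz mod fs = 8 Hz.
8 Hz ≤ fs/2 = 16 Hz, appears at 8 Hz.
88 Hz mod fs = 24 Hz.
24 Hz > fs/2 = 16 Hz, folds to fs − 24 Hz = 8 Hz.
68 Hz mod fs = 4 Hz.
4 Hz ≤ fs/2 = 16 Hz, appears at 4 Hz.
Distinct values: {4 Hz, 8 Hz}.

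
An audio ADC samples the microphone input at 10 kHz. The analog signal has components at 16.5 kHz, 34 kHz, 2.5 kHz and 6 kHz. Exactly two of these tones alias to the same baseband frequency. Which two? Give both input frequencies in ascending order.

fs/2 = 5 kHz.
16.5 kHz mod fs = 6.5 kHz.
6.5 kHz > fs/2 = 5 kHz, folds to fs − 6.5 kHz = 3.5 kHz.
34 kHz mod fs = 4 kHz.
4 kHz ≤ fs/2 = 5 kHz, appears at 4 kHz.
2.5 kHz ≤ fs/2 = 5 kHz, passes unchanged.
6 kHz > fs/2 = 5 kHz, folds to fs − 6 kHz = 4 kHz.
6 kHz and 34 kHz both map to 4 kHz.

6 kHz, 34 kHz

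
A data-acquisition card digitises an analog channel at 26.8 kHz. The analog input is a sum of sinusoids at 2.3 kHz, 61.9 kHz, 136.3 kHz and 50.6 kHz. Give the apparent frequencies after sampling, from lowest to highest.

2.3 kHz, 3 kHz, 8.3 kHz

fs/2 = 13.4 kHz.
2.3 kHz ≤ fs/2 = 13.4 kHz, passes unchanged.
61.9 kHz mod fs = 8.3 kHz.
8.3 kHz ≤ fs/2 = 13.4 kHz, appears at 8.3 kHz.
136.3 kHz mod fs = 2.3 kHz.
2.3 kHz ≤ fs/2 = 13.4 kHz, appears at 2.3 kHz.
50.6 kHz mod fs = 23.8 kHz.
23.8 kHz > fs/2 = 13.4 kHz, folds to fs − 23.8 kHz = 3 kHz.
Distinct values: {2.3 kHz, 3 kHz, 8.3 kHz}.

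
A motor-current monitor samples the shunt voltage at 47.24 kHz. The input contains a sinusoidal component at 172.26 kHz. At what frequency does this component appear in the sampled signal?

172.26 kHz mod fs = 30.54 kHz.
30.54 kHz > fs/2 = 23.62 kHz, folds to fs − 30.54 kHz = 16.7 kHz.

16.7 kHz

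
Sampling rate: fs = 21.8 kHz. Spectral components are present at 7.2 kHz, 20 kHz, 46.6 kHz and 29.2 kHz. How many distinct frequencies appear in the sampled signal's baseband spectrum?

4

fs/2 = 10.9 kHz.
7.2 kHz ≤ fs/2 = 10.9 kHz, passes unchanged.
20 kHz > fs/2 = 10.9 kHz, folds to fs − 20 kHz = 1.8 kHz.
46.6 kHz mod fs = 3 kHz.
3 kHz ≤ fs/2 = 10.9 kHz, appears at 3 kHz.
29.2 kHz mod fs = 7.4 kHz.
7.4 kHz ≤ fs/2 = 10.9 kHz, appears at 7.4 kHz.
Distinct values: {1.8 kHz, 3 kHz, 7.2 kHz, 7.4 kHz} → 4.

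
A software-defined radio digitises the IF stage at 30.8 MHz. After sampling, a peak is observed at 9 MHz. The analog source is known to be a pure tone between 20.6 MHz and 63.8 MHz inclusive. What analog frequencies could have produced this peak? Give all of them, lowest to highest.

21.8 MHz, 39.8 MHz, 52.6 MHz

Frequencies that alias to 9 MHz are k·fs ± 9 MHz for integer k ≥ 0.
k=0: 9 MHz.
k=1: 21.8 MHz, 39.8 MHz.
k=2: 52.6 MHz, 70.6 MHz.
k=3: 83.4 MHz, 101.4 MHz.
Within [20.6 MHz, 63.8 MHz]: 21.8 MHz, 39.8 MHz, 52.6 MHz.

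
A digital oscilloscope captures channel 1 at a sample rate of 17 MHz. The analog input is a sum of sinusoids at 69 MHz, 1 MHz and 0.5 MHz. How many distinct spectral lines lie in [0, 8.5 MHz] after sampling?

2

fs/2 = 8.5 MHz.
69 MHz mod fs = 1 MHz.
1 MHz ≤ fs/2 = 8.5 MHz, appears at 1 MHz.
1 MHz ≤ fs/2 = 8.5 MHz, passes unchanged.
0.5 MHz ≤ fs/2 = 8.5 MHz, passes unchanged.
Distinct values: {0.5 MHz, 1 MHz} → 2.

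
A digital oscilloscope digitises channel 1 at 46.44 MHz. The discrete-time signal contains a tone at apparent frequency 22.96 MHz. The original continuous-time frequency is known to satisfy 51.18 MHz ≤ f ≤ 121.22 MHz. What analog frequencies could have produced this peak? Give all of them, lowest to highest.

Frequencies that alias to 22.96 MHz are k·fs ± 22.96 MHz for integer k ≥ 0.
k=0: 22.96 MHz.
k=1: 23.48 MHz, 69.4 MHz.
k=2: 69.92 MHz, 115.84 MHz.
k=3: 116.36 MHz, 162.28 MHz.
k=4: 162.8 MHz, 208.72 MHz.
Within [51.18 MHz, 121.22 MHz]: 69.4 MHz, 69.92 MHz, 115.84 MHz, 116.36 MHz.

69.4 MHz, 69.92 MHz, 115.84 MHz, 116.36 MHz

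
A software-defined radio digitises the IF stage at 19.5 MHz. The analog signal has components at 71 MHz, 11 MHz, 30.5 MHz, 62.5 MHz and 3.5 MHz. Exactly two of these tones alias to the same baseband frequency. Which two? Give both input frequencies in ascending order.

fs/2 = 9.75 MHz.
71 MHz mod fs = 12.5 MHz.
12.5 MHz > fs/2 = 9.75 MHz, folds to fs − 12.5 MHz = 7 MHz.
11 MHz > fs/2 = 9.75 MHz, folds to fs − 11 MHz = 8.5 MHz.
30.5 MHz mod fs = 11 MHz.
11 MHz > fs/2 = 9.75 MHz, folds to fs − 11 MHz = 8.5 MHz.
62.5 MHz mod fs = 4 MHz.
4 MHz ≤ fs/2 = 9.75 MHz, appears at 4 MHz.
3.5 MHz ≤ fs/2 = 9.75 MHz, passes unchanged.
11 MHz and 30.5 MHz both map to 8.5 MHz.

11 MHz, 30.5 MHz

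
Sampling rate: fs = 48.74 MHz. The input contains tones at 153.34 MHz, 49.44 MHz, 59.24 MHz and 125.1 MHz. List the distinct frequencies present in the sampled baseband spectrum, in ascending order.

fs/2 = 24.37 MHz.
153.34 MHz mod fs = 7.12 MHz.
7.12 MHz ≤ fs/2 = 24.37 MHz, appears at 7.12 MHz.
49.44 MHz mod fs = 0.7 MHz.
0.7 MHz ≤ fs/2 = 24.37 MHz, appears at 0.7 MHz.
59.24 MHz mod fs = 10.5 MHz.
10.5 MHz ≤ fs/2 = 24.37 MHz, appears at 10.5 MHz.
125.1 MHz mod fs = 27.62 MHz.
27.62 MHz > fs/2 = 24.37 MHz, folds to fs − 27.62 MHz = 21.12 MHz.
Distinct values: {0.7 MHz, 7.12 MHz, 10.5 MHz, 21.12 MHz}.

0.7 MHz, 7.12 MHz, 10.5 MHz, 21.12 MHz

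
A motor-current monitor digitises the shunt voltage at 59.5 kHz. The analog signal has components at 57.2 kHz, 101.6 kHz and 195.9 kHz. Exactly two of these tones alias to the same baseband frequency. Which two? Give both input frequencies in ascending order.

fs/2 = 29.75 kHz.
57.2 kHz > fs/2 = 29.75 kHz, folds to fs − 57.2 kHz = 2.3 kHz.
101.6 kHz mod fs = 42.1 kHz.
42.1 kHz > fs/2 = 29.75 kHz, folds to fs − 42.1 kHz = 17.4 kHz.
195.9 kHz mod fs = 17.4 kHz.
17.4 kHz ≤ fs/2 = 29.75 kHz, appears at 17.4 kHz.
101.6 kHz and 195.9 kHz both map to 17.4 kHz.

101.6 kHz, 195.9 kHz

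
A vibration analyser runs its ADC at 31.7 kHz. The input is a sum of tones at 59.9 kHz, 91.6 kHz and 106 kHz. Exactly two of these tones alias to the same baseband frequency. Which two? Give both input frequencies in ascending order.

fs/2 = 15.85 kHz.
59.9 kHz mod fs = 28.2 kHz.
28.2 kHz > fs/2 = 15.85 kHz, folds to fs − 28.2 kHz = 3.5 kHz.
91.6 kHz mod fs = 28.2 kHz.
28.2 kHz > fs/2 = 15.85 kHz, folds to fs − 28.2 kHz = 3.5 kHz.
106 kHz mod fs = 10.9 kHz.
10.9 kHz ≤ fs/2 = 15.85 kHz, appears at 10.9 kHz.
59.9 kHz and 91.6 kHz both map to 3.5 kHz.

59.9 kHz, 91.6 kHz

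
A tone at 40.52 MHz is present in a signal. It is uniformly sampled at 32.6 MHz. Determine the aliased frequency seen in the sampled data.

40.52 MHz mod fs = 7.92 MHz.
7.92 MHz ≤ fs/2 = 16.3 MHz, appears at 7.92 MHz.

7.92 MHz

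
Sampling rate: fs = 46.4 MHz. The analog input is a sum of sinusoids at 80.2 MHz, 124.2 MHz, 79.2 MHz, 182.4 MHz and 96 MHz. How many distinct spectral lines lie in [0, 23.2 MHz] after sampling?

4

fs/2 = 23.2 MHz.
80.2 MHz mod fs = 33.8 MHz.
33.8 MHz > fs/2 = 23.2 MHz, folds to fs − 33.8 MHz = 12.6 MHz.
124.2 MHz mod fs = 31.4 MHz.
31.4 MHz > fs/2 = 23.2 MHz, folds to fs − 31.4 MHz = 15 MHz.
79.2 MHz mod fs = 32.8 MHz.
32.8 MHz > fs/2 = 23.2 MHz, folds to fs − 32.8 MHz = 13.6 MHz.
182.4 MHz mod fs = 43.2 MHz.
43.2 MHz > fs/2 = 23.2 MHz, folds to fs − 43.2 MHz = 3.2 MHz.
96 MHz mod fs = 3.2 MHz.
3.2 MHz ≤ fs/2 = 23.2 MHz, appears at 3.2 MHz.
Distinct values: {3.2 MHz, 12.6 MHz, 13.6 MHz, 15 MHz} → 4.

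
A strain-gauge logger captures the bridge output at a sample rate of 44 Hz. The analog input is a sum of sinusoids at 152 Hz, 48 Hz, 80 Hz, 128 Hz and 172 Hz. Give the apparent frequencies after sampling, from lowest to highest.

4 Hz, 8 Hz, 20 Hz

fs/2 = 22 Hz.
152 Hz mod fs = 20 Hz.
20 Hz ≤ fs/2 = 22 Hz, appears at 20 Hz.
48 Hz mod fs = 4 Hz.
4 Hz ≤ fs/2 = 22 Hz, appears at 4 Hz.
80 Hz mod fs = 36 Hz.
36 Hz > fs/2 = 22 Hz, folds to fs − 36 Hz = 8 Hz.
128 Hz mod fs = 40 Hz.
40 Hz > fs/2 = 22 Hz, folds to fs − 40 Hz = 4 Hz.
172 Hz mod fs = 40 Hz.
40 Hz > fs/2 = 22 Hz, folds to fs − 40 Hz = 4 Hz.
Distinct values: {4 Hz, 8 Hz, 20 Hz}.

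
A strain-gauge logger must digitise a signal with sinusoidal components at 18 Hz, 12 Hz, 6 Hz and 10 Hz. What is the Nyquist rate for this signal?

Highest-frequency component: 18 Hz.
Nyquist rate = 2 × 18 Hz = 36 Hz.

36 Hz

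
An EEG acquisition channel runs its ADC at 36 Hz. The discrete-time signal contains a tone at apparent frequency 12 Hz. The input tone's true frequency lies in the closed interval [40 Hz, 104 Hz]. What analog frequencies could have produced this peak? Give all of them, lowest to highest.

48 Hz, 60 Hz, 84 Hz, 96 Hz

Frequencies that alias to 12 Hz are k·fs ± 12 Hz for integer k ≥ 0.
k=0: 12 Hz.
k=1: 24 Hz, 48 Hz.
k=2: 60 Hz, 84 Hz.
k=3: 96 Hz, 120 Hz.
k=4: 132 Hz, 156 Hz.
Within [40 Hz, 104 Hz]: 48 Hz, 60 Hz, 84 Hz, 96 Hz.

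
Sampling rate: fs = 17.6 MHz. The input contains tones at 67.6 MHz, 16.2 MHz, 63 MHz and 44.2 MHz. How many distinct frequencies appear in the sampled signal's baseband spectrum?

fs/2 = 8.8 MHz.
67.6 MHz mod fs = 14.8 MHz.
14.8 MHz > fs/2 = 8.8 MHz, folds to fs − 14.8 MHz = 2.8 MHz.
16.2 MHz > fs/2 = 8.8 MHz, folds to fs − 16.2 MHz = 1.4 MHz.
63 MHz mod fs = 10.2 MHz.
10.2 MHz > fs/2 = 8.8 MHz, folds to fs − 10.2 MHz = 7.4 MHz.
44.2 MHz mod fs = 9 MHz.
9 MHz > fs/2 = 8.8 MHz, folds to fs − 9 MHz = 8.6 MHz.
Distinct values: {1.4 MHz, 2.8 MHz, 7.4 MHz, 8.6 MHz} → 4.

4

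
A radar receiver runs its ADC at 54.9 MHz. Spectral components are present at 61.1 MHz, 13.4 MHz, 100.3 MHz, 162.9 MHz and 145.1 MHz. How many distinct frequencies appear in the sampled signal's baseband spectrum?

fs/2 = 27.45 MHz.
61.1 MHz mod fs = 6.2 MHz.
6.2 MHz ≤ fs/2 = 27.45 MHz, appears at 6.2 MHz.
13.4 MHz ≤ fs/2 = 27.45 MHz, passes unchanged.
100.3 MHz mod fs = 45.4 MHz.
45.4 MHz > fs/2 = 27.45 MHz, folds to fs − 45.4 MHz = 9.5 MHz.
162.9 MHz mod fs = 53.1 MHz.
53.1 MHz > fs/2 = 27.45 MHz, folds to fs − 53.1 MHz = 1.8 MHz.
145.1 MHz mod fs = 35.3 MHz.
35.3 MHz > fs/2 = 27.45 MHz, folds to fs − 35.3 MHz = 19.6 MHz.
Distinct values: {1.8 MHz, 6.2 MHz, 9.5 MHz, 13.4 MHz, 19.6 MHz} → 5.

5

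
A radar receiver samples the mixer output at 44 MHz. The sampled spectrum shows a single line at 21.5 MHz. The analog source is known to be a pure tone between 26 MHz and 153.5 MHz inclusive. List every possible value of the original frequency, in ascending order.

Frequencies that alias to 21.5 MHz are k·fs ± 21.5 MHz for integer k ≥ 0.
k=0: 21.5 MHz.
k=1: 22.5 MHz, 65.5 MHz.
k=2: 66.5 MHz, 109.5 MHz.
k=3: 110.5 MHz, 153.5 MHz.
k=4: 154.5 MHz, 197.5 MHz.
Within [26 MHz, 153.5 MHz]: 65.5 MHz, 66.5 MHz, 109.5 MHz, 110.5 MHz, 153.5 MHz.

65.5 MHz, 66.5 MHz, 109.5 MHz, 110.5 MHz, 153.5 MHz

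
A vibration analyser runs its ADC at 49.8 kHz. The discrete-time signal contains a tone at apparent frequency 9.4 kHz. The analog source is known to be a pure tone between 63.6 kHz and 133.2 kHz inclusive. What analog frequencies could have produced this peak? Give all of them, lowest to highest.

90.2 kHz, 109 kHz

Frequencies that alias to 9.4 kHz are k·fs ± 9.4 kHz for integer k ≥ 0.
k=0: 9.4 kHz.
k=1: 40.4 kHz, 59.2 kHz.
k=2: 90.2 kHz, 109 kHz.
k=3: 140 kHz, 158.8 kHz.
Within [63.6 kHz, 133.2 kHz]: 90.2 kHz, 109 kHz.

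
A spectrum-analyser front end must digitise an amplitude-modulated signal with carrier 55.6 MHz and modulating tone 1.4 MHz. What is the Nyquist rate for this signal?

AM sidebands sit at fc ± fm = 54.2 MHz and 57 MHz.
Highest-frequency component: 57 MHz.
Nyquist rate = 2 × 57 MHz = 114 MHz.

114 MHz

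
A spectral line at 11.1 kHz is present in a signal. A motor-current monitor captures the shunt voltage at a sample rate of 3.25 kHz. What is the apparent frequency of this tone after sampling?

1.35 kHz

11.1 kHz mod fs = 1.35 kHz.
1.35 kHz ≤ fs/2 = 1.625 kHz, appears at 1.35 kHz.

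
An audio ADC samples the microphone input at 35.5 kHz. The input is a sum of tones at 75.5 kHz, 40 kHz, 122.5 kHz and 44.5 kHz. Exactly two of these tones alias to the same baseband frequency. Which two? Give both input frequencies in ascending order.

40 kHz, 75.5 kHz

fs/2 = 17.75 kHz.
75.5 kHz mod fs = 4.5 kHz.
4.5 kHz ≤ fs/2 = 17.75 kHz, appears at 4.5 kHz.
40 kHz mod fs = 4.5 kHz.
4.5 kHz ≤ fs/2 = 17.75 kHz, appears at 4.5 kHz.
122.5 kHz mod fs = 16 kHz.
16 kHz ≤ fs/2 = 17.75 kHz, appears at 16 kHz.
44.5 kHz mod fs = 9 kHz.
9 kHz ≤ fs/2 = 17.75 kHz, appears at 9 kHz.
40 kHz and 75.5 kHz both map to 4.5 kHz.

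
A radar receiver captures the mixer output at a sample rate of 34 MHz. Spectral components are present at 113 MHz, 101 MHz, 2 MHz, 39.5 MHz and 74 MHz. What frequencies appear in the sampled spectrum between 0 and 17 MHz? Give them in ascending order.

1 MHz, 2 MHz, 5.5 MHz, 6 MHz, 11 MHz

fs/2 = 17 MHz.
113 MHz mod fs = 11 MHz.
11 MHz ≤ fs/2 = 17 MHz, appears at 11 MHz.
101 MHz mod fs = 33 MHz.
33 MHz > fs/2 = 17 MHz, folds to fs − 33 MHz = 1 MHz.
2 MHz ≤ fs/2 = 17 MHz, passes unchanged.
39.5 MHz mod fs = 5.5 MHz.
5.5 MHz ≤ fs/2 = 17 MHz, appears at 5.5 MHz.
74 MHz mod fs = 6 MHz.
6 MHz ≤ fs/2 = 17 MHz, appears at 6 MHz.
Distinct values: {1 MHz, 2 MHz, 5.5 MHz, 6 MHz, 11 MHz}.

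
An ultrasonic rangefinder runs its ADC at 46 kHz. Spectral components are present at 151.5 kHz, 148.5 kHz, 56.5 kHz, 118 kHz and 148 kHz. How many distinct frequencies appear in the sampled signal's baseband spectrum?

fs/2 = 23 kHz.
151.5 kHz mod fs = 13.5 kHz.
13.5 kHz ≤ fs/2 = 23 kHz, appears at 13.5 kHz.
148.5 kHz mod fs = 10.5 kHz.
10.5 kHz ≤ fs/2 = 23 kHz, appears at 10.5 kHz.
56.5 kHz mod fs = 10.5 kHz.
10.5 kHz ≤ fs/2 = 23 kHz, appears at 10.5 kHz.
118 kHz mod fs = 26 kHz.
26 kHz > fs/2 = 23 kHz, folds to fs − 26 kHz = 20 kHz.
148 kHz mod fs = 10 kHz.
10 kHz ≤ fs/2 = 23 kHz, appears at 10 kHz.
Distinct values: {10 kHz, 10.5 kHz, 13.5 kHz, 20 kHz} → 4.

4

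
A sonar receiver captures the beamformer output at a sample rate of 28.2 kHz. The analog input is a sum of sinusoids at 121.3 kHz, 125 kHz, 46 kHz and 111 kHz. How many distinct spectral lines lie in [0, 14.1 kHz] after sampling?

4

fs/2 = 14.1 kHz.
121.3 kHz mod fs = 8.5 kHz.
8.5 kHz ≤ fs/2 = 14.1 kHz, appears at 8.5 kHz.
125 kHz mod fs = 12.2 kHz.
12.2 kHz ≤ fs/2 = 14.1 kHz, appears at 12.2 kHz.
46 kHz mod fs = 17.8 kHz.
17.8 kHz > fs/2 = 14.1 kHz, folds to fs − 17.8 kHz = 10.4 kHz.
111 kHz mod fs = 26.4 kHz.
26.4 kHz > fs/2 = 14.1 kHz, folds to fs − 26.4 kHz = 1.8 kHz.
Distinct values: {1.8 kHz, 8.5 kHz, 10.4 kHz, 12.2 kHz} → 4.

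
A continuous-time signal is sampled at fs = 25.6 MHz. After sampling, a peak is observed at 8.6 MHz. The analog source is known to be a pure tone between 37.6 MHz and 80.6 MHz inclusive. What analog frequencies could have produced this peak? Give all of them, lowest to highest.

Frequencies that alias to 8.6 MHz are k·fs ± 8.6 MHz for integer k ≥ 0.
k=0: 8.6 MHz.
k=1: 17 MHz, 34.2 MHz.
k=2: 42.6 MHz, 59.8 MHz.
k=3: 68.2 MHz, 85.4 MHz.
k=4: 93.8 MHz, 111 MHz.
Within [37.6 MHz, 80.6 MHz]: 42.6 MHz, 59.8 MHz, 68.2 MHz.

42.6 MHz, 59.8 MHz, 68.2 MHz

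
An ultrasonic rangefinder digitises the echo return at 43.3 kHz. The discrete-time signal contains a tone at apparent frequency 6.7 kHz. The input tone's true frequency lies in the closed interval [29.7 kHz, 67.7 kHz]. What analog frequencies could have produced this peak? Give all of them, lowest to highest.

Frequencies that alias to 6.7 kHz are k·fs ± 6.7 kHz for integer k ≥ 0.
k=0: 6.7 kHz.
k=1: 36.6 kHz, 50 kHz.
k=2: 79.9 kHz, 93.3 kHz.
Within [29.7 kHz, 67.7 kHz]: 36.6 kHz, 50 kHz.

36.6 kHz, 50 kHz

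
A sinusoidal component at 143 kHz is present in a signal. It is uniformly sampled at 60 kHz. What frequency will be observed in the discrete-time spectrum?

23 kHz

143 kHz mod fs = 23 kHz.
23 kHz ≤ fs/2 = 30 kHz, appears at 23 kHz.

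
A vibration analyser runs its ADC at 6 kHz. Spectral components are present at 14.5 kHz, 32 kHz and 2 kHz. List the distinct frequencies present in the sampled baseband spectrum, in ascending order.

fs/2 = 3 kHz.
14.5 kHz mod fs = 2.5 kHz.
2.5 kHz ≤ fs/2 = 3 kHz, appears at 2.5 kHz.
32 kHz mod fs = 2 kHz.
2 kHz ≤ fs/2 = 3 kHz, appears at 2 kHz.
2 kHz ≤ fs/2 = 3 kHz, passes unchanged.
Distinct values: {2 kHz, 2.5 kHz}.

2 kHz, 2.5 kHz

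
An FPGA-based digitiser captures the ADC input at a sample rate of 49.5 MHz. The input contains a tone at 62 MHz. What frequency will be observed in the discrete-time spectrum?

62 MHz mod fs = 12.5 MHz.
12.5 MHz ≤ fs/2 = 24.75 MHz, appears at 12.5 MHz.

12.5 MHz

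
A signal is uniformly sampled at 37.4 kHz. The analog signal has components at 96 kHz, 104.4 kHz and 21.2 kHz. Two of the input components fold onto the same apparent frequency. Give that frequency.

fs/2 = 18.7 kHz.
96 kHz mod fs = 21.2 kHz.
21.2 kHz > fs/2 = 18.7 kHz, folds to fs − 21.2 kHz = 16.2 kHz.
104.4 kHz mod fs = 29.6 kHz.
29.6 kHz > fs/2 = 18.7 kHz, folds to fs − 29.6 kHz = 7.8 kHz.
21.2 kHz > fs/2 = 18.7 kHz, folds to fs − 21.2 kHz = 16.2 kHz.
21.2 kHz and 96 kHz both map to 16.2 kHz.

16.2 kHz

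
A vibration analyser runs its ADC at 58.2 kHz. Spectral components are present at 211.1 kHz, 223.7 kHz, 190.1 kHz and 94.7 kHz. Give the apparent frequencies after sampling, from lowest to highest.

fs/2 = 29.1 kHz.
211.1 kHz mod fs = 36.5 kHz.
36.5 kHz > fs/2 = 29.1 kHz, folds to fs − 36.5 kHz = 21.7 kHz.
223.7 kHz mod fs = 49.1 kHz.
49.1 kHz > fs/2 = 29.1 kHz, folds to fs − 49.1 kHz = 9.1 kHz.
190.1 kHz mod fs = 15.5 kHz.
15.5 kHz ≤ fs/2 = 29.1 kHz, appears at 15.5 kHz.
94.7 kHz mod fs = 36.5 kHz.
36.5 kHz > fs/2 = 29.1 kHz, folds to fs − 36.5 kHz = 21.7 kHz.
Distinct values: {9.1 kHz, 15.5 kHz, 21.7 kHz}.

9.1 kHz, 15.5 kHz, 21.7 kHz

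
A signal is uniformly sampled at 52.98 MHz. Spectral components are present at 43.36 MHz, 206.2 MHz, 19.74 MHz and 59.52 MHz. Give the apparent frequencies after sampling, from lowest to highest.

fs/2 = 26.49 MHz.
43.36 MHz > fs/2 = 26.49 MHz, folds to fs − 43.36 MHz = 9.62 MHz.
206.2 MHz mod fs = 47.26 MHz.
47.26 MHz > fs/2 = 26.49 MHz, folds to fs − 47.26 MHz = 5.72 MHz.
19.74 MHz ≤ fs/2 = 26.49 MHz, passes unchanged.
59.52 MHz mod fs = 6.54 MHz.
6.54 MHz ≤ fs/2 = 26.49 MHz, appears at 6.54 MHz.
Distinct values: {5.72 MHz, 6.54 MHz, 9.62 MHz, 19.74 MHz}.

5.72 MHz, 6.54 MHz, 9.62 MHz, 19.74 MHz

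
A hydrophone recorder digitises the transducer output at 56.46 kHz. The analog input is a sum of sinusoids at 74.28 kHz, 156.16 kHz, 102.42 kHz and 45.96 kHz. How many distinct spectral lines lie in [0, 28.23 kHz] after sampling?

3

fs/2 = 28.23 kHz.
74.28 kHz mod fs = 17.82 kHz.
17.82 kHz ≤ fs/2 = 28.23 kHz, appears at 17.82 kHz.
156.16 kHz mod fs = 43.24 kHz.
43.24 kHz > fs/2 = 28.23 kHz, folds to fs − 43.24 kHz = 13.22 kHz.
102.42 kHz mod fs = 45.96 kHz.
45.96 kHz > fs/2 = 28.23 kHz, folds to fs − 45.96 kHz = 10.5 kHz.
45.96 kHz > fs/2 = 28.23 kHz, folds to fs − 45.96 kHz = 10.5 kHz.
Distinct values: {10.5 kHz, 13.22 kHz, 17.82 kHz} → 3.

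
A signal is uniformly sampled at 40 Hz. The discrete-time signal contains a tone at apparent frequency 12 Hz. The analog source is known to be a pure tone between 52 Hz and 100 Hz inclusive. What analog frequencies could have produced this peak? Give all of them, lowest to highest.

52 Hz, 68 Hz, 92 Hz

Frequencies that alias to 12 Hz are k·fs ± 12 Hz for integer k ≥ 0.
k=0: 12 Hz.
k=1: 28 Hz, 52 Hz.
k=2: 68 Hz, 92 Hz.
k=3: 108 Hz, 132 Hz.
Within [52 Hz, 100 Hz]: 52 Hz, 68 Hz, 92 Hz.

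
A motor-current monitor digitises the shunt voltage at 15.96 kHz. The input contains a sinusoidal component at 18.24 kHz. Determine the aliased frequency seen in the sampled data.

2.28 kHz

18.24 kHz mod fs = 2.28 kHz.
2.28 kHz ≤ fs/2 = 7.98 kHz, appears at 2.28 kHz.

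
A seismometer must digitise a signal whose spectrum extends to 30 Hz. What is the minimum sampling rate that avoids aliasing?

60 Hz

Nyquist rate = 2 × 30 Hz = 60 Hz.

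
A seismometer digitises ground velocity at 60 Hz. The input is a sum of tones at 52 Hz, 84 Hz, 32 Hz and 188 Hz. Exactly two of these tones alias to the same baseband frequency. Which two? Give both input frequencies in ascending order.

fs/2 = 30 Hz.
52 Hz > fs/2 = 30 Hz, folds to fs − 52 Hz = 8 Hz.
84 Hz mod fs = 24 Hz.
24 Hz ≤ fs/2 = 30 Hz, appears at 24 Hz.
32 Hz > fs/2 = 30 Hz, folds to fs − 32 Hz = 28 Hz.
188 Hz mod fs = 8 Hz.
8 Hz ≤ fs/2 = 30 Hz, appears at 8 Hz.
52 Hz and 188 Hz both map to 8 Hz.

52 Hz, 188 Hz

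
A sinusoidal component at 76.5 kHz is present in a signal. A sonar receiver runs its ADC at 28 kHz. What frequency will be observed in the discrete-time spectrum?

7.5 kHz

76.5 kHz mod fs = 20.5 kHz.
20.5 kHz > fs/2 = 14 kHz, folds to fs − 20.5 kHz = 7.5 kHz.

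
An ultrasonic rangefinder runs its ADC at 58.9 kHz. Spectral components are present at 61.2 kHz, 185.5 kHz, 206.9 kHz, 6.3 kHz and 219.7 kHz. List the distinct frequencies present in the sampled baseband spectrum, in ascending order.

2.3 kHz, 6.3 kHz, 8.8 kHz, 15.9 kHz, 28.7 kHz

fs/2 = 29.45 kHz.
61.2 kHz mod fs = 2.3 kHz.
2.3 kHz ≤ fs/2 = 29.45 kHz, appears at 2.3 kHz.
185.5 kHz mod fs = 8.8 kHz.
8.8 kHz ≤ fs/2 = 29.45 kHz, appears at 8.8 kHz.
206.9 kHz mod fs = 30.2 kHz.
30.2 kHz > fs/2 = 29.45 kHz, folds to fs − 30.2 kHz = 28.7 kHz.
6.3 kHz ≤ fs/2 = 29.45 kHz, passes unchanged.
219.7 kHz mod fs = 43 kHz.
43 kHz > fs/2 = 29.45 kHz, folds to fs − 43 kHz = 15.9 kHz.
Distinct values: {2.3 kHz, 6.3 kHz, 8.8 kHz, 15.9 kHz, 28.7 kHz}.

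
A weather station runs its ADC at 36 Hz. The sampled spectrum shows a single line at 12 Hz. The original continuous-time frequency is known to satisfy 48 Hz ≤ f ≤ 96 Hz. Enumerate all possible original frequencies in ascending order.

Frequencies that alias to 12 Hz are k·fs ± 12 Hz for integer k ≥ 0.
k=0: 12 Hz.
k=1: 24 Hz, 48 Hz.
k=2: 60 Hz, 84 Hz.
k=3: 96 Hz, 120 Hz.
k=4: 132 Hz, 156 Hz.
Within [48 Hz, 96 Hz]: 48 Hz, 60 Hz, 84 Hz, 96 Hz.

48 Hz, 60 Hz, 84 Hz, 96 Hz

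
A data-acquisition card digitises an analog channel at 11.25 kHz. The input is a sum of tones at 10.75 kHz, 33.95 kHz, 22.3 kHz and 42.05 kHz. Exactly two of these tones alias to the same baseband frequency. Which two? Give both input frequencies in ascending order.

fs/2 = 5.625 kHz.
10.75 kHz > fs/2 = 5.625 kHz, folds to fs − 10.75 kHz = 0.5 kHz.
33.95 kHz mod fs = 0.2 kHz.
0.2 kHz ≤ fs/2 = 5.625 kHz, appears at 0.2 kHz.
22.3 kHz mod fs = 11.05 kHz.
11.05 kHz > fs/2 = 5.625 kHz, folds to fs − 11.05 kHz = 0.2 kHz.
42.05 kHz mod fs = 8.3 kHz.
8.3 kHz > fs/2 = 5.625 kHz, folds to fs − 8.3 kHz = 2.95 kHz.
22.3 kHz and 33.95 kHz both map to 0.2 kHz.

22.3 kHz, 33.95 kHz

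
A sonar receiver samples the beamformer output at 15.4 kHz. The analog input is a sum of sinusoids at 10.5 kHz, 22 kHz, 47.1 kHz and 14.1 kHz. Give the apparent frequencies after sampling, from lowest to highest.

0.9 kHz, 1.3 kHz, 4.9 kHz, 6.6 kHz

fs/2 = 7.7 kHz.
10.5 kHz > fs/2 = 7.7 kHz, folds to fs − 10.5 kHz = 4.9 kHz.
22 kHz mod fs = 6.6 kHz.
6.6 kHz ≤ fs/2 = 7.7 kHz, appears at 6.6 kHz.
47.1 kHz mod fs = 0.9 kHz.
0.9 kHz ≤ fs/2 = 7.7 kHz, appears at 0.9 kHz.
14.1 kHz > fs/2 = 7.7 kHz, folds to fs − 14.1 kHz = 1.3 kHz.
Distinct values: {0.9 kHz, 1.3 kHz, 4.9 kHz, 6.6 kHz}.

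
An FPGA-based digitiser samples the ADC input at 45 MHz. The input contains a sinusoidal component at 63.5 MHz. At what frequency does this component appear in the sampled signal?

18.5 MHz

63.5 MHz mod fs = 18.5 MHz.
18.5 MHz ≤ fs/2 = 22.5 MHz, appears at 18.5 MHz.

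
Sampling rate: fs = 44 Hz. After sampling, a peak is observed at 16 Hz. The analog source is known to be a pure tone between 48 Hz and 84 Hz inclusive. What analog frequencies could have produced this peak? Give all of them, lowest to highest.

Frequencies that alias to 16 Hz are k·fs ± 16 Hz for integer k ≥ 0.
k=0: 16 Hz.
k=1: 28 Hz, 60 Hz.
k=2: 72 Hz, 104 Hz.
k=3: 116 Hz, 148 Hz.
Within [48 Hz, 84 Hz]: 60 Hz, 72 Hz.

60 Hz, 72 Hz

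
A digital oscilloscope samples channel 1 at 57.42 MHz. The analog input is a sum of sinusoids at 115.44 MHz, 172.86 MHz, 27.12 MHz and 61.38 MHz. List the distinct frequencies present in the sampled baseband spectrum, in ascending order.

fs/2 = 28.71 MHz.
115.44 MHz mod fs = 0.6 MHz.
0.6 MHz ≤ fs/2 = 28.71 MHz, appears at 0.6 MHz.
172.86 MHz mod fs = 0.6 MHz.
0.6 MHz ≤ fs/2 = 28.71 MHz, appears at 0.6 MHz.
27.12 MHz ≤ fs/2 = 28.71 MHz, passes unchanged.
61.38 MHz mod fs = 3.96 MHz.
3.96 MHz ≤ fs/2 = 28.71 MHz, appears at 3.96 MHz.
Distinct values: {0.6 MHz, 3.96 MHz, 27.12 MHz}.

0.6 MHz, 3.96 MHz, 27.12 MHz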